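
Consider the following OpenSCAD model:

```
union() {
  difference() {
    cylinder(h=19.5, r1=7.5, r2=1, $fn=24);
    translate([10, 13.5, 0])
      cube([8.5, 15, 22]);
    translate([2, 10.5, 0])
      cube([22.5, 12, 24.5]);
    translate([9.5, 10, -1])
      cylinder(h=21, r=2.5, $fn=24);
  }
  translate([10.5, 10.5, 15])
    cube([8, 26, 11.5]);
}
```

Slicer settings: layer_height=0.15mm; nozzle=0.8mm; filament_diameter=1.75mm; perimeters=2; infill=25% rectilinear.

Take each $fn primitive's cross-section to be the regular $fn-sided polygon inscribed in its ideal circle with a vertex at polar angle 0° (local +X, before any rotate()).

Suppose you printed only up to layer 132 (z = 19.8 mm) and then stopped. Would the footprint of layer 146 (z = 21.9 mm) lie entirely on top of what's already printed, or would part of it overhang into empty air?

entirely on top

Compare the two slices. At z = 19.8: the cone does not reach this height (z outside [0, 19.5]); the 8.5×15 cube at (10, 13.5) contributes its full rectangle (area 127.50 mm²); the cube at (2, 10.5) (footprint 22.5×12) is included at this height (area 270.00 mm²); the r=2.5 cylinder at (9.5, 10) contributes a regular 24-gon of circumradius 2.5 (area = (24/2)·2.500²·sin(360°/24) = 19.41 mm²); Subtracting the remaining from the first: the first operand is absent here, so nothing remains; the 8×26 cube at (10.5, 10.5) contributes its full rectangle (area 208.00 mm²); Merging all regions: only the 8×26 cube at (10.5, 10.5) is present, so the union is just that shape — area = 208.00 mm². At z = 21.9: the cone does not reach this height (z outside [0, 19.5]); the cube at (10, 13.5) (footprint 8.5×15) is included at this height (area 127.50 mm²); the cube at (2, 10.5) is present — its section is the full 22.5×12 rectangle (area 270.00 mm²); the cylinder at (9.5, 10) is absent (z outside [-1, 20]); After the difference (first − rest): the first operand is absent here, so nothing remains; the cube at (10.5, 10.5) is present — its section is the full 8×26 rectangle (area 208.00 mm²); Merging all regions: only the 8×26 cube at (10.5, 10.5) is present, so the union is just that shape — area = 208.00 mm². Checking containment: the cross-section at z = 21.9 is a subset of the cross-section at z = 19.8.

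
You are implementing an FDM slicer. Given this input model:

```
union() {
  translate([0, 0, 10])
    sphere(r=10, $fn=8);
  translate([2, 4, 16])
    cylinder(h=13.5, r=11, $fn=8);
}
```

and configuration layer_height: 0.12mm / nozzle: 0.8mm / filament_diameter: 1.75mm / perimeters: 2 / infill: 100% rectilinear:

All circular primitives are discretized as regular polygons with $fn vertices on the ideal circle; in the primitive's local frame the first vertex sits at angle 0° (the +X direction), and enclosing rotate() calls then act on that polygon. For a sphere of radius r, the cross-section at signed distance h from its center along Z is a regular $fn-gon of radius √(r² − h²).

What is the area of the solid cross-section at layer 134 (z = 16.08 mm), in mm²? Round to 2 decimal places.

357.61 mm²

At z = 16.08 mm: the r=10 sphere contributes a regular 8-gon of circumradius √(10²−6.08²) = 7.939 (area = (8/2)·7.939²·sin(360°/8) = 178.29 mm²); the r=11 cylinder at (2, 4) contributes a regular 8-gon of circumradius 11 (area = (8/2)·11.000²·sin(360°/8) = 342.24 mm²); Taking the union: the regions partially overlap — summed areas 520.53 mm² minus the doubly-counted overlap 162.92 mm² gives 357.61 mm² — area = 357.61 mm². Overall, the cross-section is a single solid region. Net area = 357.61 mm².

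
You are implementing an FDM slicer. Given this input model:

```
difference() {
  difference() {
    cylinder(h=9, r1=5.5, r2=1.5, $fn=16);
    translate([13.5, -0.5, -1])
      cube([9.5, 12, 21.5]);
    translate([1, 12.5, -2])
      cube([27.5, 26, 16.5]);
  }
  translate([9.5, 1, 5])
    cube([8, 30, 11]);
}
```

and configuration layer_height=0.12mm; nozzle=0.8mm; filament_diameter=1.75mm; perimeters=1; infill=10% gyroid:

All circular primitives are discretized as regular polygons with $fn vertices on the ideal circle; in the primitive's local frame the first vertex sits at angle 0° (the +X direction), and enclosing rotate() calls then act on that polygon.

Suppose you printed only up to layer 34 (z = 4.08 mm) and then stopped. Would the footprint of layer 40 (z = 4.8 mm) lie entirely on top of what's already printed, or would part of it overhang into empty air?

entirely on top

Compare the two slices. At z = 4.08: the cone (r1=5.5→r2=1.5) has section circumradius 3.687 here — a regular 16-gon (area = (16/2)·3.687²·sin(360°/16) = 41.61 mm²); the cube at (13.5, -0.5) is present — its section is the full 9.5×12 rectangle (area 114.00 mm²); the cube at (1, 12.5) is present — its section is the full 27.5×26 rectangle (area 715.00 mm²); Subtracting the remaining from the first: starting from the cone (41.61 mm²), the 9.5×12 cube at (13.5, -0.5) misses the remaining region (no effect); the 27.5×26 cube at (1, 12.5) misses the remaining region (no effect) — area = 41.61 mm²; the cube at (9.5, 1) does not reach this height (z outside [5, 16]); Taking the first minus the rest: none of the subtracted shapes is present at this height, so the result so far is unchanged — area = 41.61 mm². At z = 4.8: the cone: at t=0.533 of its height the radius interpolates to r₁+(r₂−r₁)t = 3.367, giving a regular 16-gon of that circumradius (area = (16/2)·3.367²·sin(360°/16) = 34.70 mm²); the cube at (13.5, -0.5) (footprint 9.5×12) is included at this height (area 114.00 mm²); the cube at (1, 12.5) is present — its section is the full 27.5×26 rectangle (area 715.00 mm²); After the difference (first − rest): starting from the cone (34.70 mm²), the 9.5×12 cube at (13.5, -0.5) misses the remaining region (no effect); the 27.5×26 cube at (1, 12.5) misses the remaining region (no effect) — area = 34.70 mm²; the cube at (9.5, 1) is not intersected at this z (z outside [5, 16]); Taking the first minus the rest: none of the subtracted shapes is present at this height, so that combined region is unchanged — area = 34.70 mm². Checking containment: the cross-section at z = 4.8 is a subset of the cross-section at z = 4.08.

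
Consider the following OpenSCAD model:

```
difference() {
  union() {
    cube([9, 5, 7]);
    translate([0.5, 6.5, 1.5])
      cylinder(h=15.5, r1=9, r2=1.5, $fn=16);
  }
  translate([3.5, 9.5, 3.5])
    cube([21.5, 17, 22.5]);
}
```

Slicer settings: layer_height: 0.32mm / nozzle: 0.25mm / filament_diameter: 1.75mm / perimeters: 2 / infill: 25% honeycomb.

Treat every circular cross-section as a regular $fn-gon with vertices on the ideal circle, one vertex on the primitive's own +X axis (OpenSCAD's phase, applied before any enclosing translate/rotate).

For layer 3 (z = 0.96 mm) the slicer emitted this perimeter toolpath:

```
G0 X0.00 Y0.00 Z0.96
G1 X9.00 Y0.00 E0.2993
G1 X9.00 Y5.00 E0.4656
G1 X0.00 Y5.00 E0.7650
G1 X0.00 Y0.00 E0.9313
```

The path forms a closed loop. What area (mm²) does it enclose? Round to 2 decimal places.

Apply the shoelace formula to the sequence of (X, Y) vertices; enclosed area = 45.00 mm².

45.00 mm²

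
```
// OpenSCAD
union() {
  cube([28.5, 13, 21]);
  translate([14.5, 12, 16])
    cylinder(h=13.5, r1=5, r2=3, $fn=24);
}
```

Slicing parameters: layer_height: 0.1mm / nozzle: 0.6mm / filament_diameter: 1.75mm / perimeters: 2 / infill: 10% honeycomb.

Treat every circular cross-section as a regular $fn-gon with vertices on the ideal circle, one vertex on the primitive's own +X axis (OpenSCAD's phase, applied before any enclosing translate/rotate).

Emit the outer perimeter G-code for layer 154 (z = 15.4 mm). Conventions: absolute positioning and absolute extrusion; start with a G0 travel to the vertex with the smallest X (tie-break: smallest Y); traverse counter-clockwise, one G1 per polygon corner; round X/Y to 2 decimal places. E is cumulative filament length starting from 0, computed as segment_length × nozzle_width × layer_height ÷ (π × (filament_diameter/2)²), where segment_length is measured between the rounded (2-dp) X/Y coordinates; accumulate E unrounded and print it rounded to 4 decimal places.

At z = 15.4 mm: the cube is present — its section is the full 28.5×13 rectangle; the cone at (14.5, 12) is not intersected at this z (z outside [16, 29.5]); Combining (union): only the 28.5×13 cube is present, so the union is just that shape — 1 connected region. The outline is a single polygon with 4 vertices. Extrusion per mm of travel: 0.6 × 0.1 / (π × 0.875²) = 0.024945. Accumulating E over each segment gives final E = 2.0704.

G0 X0.00 Y0.00 Z15.40
G1 X28.50 Y0.00 E0.7109
G1 X28.50 Y13.00 E1.0352
G1 X0.00 Y13.00 E1.7462
G1 X0.00 Y0.00 E2.0704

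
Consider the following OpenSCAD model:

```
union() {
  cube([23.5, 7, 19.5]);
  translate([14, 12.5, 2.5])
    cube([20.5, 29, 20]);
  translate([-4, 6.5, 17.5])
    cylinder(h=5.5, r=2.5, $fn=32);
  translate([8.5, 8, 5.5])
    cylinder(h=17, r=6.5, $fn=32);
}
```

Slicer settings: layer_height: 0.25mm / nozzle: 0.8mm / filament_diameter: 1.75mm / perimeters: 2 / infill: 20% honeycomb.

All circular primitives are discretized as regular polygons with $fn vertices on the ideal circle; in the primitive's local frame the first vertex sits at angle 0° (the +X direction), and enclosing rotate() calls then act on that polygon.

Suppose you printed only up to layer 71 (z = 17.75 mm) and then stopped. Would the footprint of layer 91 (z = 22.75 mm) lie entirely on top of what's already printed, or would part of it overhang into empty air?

entirely on top

Compare the two slices. At z = 17.75: the 23.5×7 cube contributes its full rectangle (area 164.50 mm²); the cube at (14, 12.5) (footprint 20.5×29) is included at this height (area 594.50 mm²); the r=2.5 cylinder at (-4, 6.5) gives a regular 32-gon of circumradius 2.5 (constant along its height) (area = (32/2)·2.500²·sin(360°/32) = 19.51 mm²); the r=6.5 cylinder at (8.5, 8) contributes a regular 32-gon of circumradius 6.5 (area = (32/2)·6.500²·sin(360°/32) = 131.88 mm²); Merging all regions: the regions partially overlap — summed areas 910.39 mm² minus the doubly-counted overlap 53.04 mm² gives 857.35 mm² — area = 857.35 mm². At z = 22.75: the cube does not reach this height (z outside [0, 19.5]); the cube at (14, 12.5) is not intersected at this z (z outside [2.5, 22.5]); the r=2.5 cylinder at (-4, 6.5) contributes a regular 32-gon of circumradius 2.5 (area = (32/2)·2.500²·sin(360°/32) = 19.51 mm²); the cylinder at (8.5, 8) does not reach this height (z outside [5.5, 22.5]); Merging all regions: only the r=2.5 cylinder at (-4, 6.5) is present, so the union is just that shape — area = 19.51 mm². Checking containment: the cross-section at z = 22.75 is a subset of the cross-section at z = 17.75.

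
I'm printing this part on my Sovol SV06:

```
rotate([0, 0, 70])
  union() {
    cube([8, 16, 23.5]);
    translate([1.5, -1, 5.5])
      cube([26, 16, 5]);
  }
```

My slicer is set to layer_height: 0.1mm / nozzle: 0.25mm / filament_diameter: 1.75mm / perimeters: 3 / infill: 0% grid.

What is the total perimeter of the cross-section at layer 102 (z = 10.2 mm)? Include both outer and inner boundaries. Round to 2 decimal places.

89.00 mm

At z = 10.2 mm: the cube (footprint 8×16) is included at this height (perimeter 48.00 mm); the 26×16 cube at (1.5, -1) contributes its full rectangle (perimeter 84.00 mm); Taking the union: the regions partially overlap (shared area 97.50 mm²), so the edge portions inside another operand are dropped and the merged outline is re-measured after clipping — boundary = 89.00 mm; (whole slice rotated 70° about Z — lengths, areas and connectivity unchanged). Overall, the cross-section is a single solid region. Total boundary length (outer) = 89.00 mm.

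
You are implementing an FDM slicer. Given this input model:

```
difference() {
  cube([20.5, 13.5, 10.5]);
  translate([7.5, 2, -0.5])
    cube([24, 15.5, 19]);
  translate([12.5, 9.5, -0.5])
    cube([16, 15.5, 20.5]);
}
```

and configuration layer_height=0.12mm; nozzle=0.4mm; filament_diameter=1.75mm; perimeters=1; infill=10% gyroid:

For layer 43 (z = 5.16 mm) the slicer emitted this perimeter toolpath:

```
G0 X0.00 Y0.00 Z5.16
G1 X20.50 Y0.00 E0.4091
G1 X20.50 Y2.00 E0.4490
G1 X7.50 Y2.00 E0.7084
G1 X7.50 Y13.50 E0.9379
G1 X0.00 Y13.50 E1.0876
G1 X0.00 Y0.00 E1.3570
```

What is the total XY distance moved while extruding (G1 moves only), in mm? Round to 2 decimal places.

Sum the Euclidean lengths of each G1 segment: total = 68.00 mm.

68.00 mm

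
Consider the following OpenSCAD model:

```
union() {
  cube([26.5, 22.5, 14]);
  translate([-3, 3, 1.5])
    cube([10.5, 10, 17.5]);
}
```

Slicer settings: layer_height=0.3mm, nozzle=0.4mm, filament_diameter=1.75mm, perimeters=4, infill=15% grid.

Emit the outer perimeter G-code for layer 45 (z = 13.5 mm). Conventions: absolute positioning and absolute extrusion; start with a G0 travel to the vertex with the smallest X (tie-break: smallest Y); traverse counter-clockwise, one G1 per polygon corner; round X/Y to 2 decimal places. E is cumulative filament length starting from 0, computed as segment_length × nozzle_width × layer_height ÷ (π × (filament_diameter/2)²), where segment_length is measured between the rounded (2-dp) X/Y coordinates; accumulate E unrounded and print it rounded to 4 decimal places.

At z = 13.5 mm: the cube is present — its section is the full 26.5×22.5 rectangle; the cube at (-3, 3) (footprint 10.5×10) is included at this height; Merging all regions: the regions partially overlap (shared area 75.00 mm²), so overlapping operands fuse into one piece — 1 connected region. The outline is a single polygon with 8 vertices. Extrusion per mm of travel: 0.4 × 0.3 / (π × 0.875²) = 0.049890. Accumulating E over each segment gives final E = 5.1886.

G0 X-3.00 Y3.00 Z13.50
G1 X0.00 Y3.00 E0.1497
G1 X0.00 Y0.00 E0.2993
G1 X26.50 Y0.00 E1.6214
G1 X26.50 Y22.50 E2.7440
G1 X0.00 Y22.50 E4.0661
G1 X0.00 Y13.00 E4.5400
G1 X-3.00 Y13.00 E4.6897
G1 X-3.00 Y3.00 E5.1886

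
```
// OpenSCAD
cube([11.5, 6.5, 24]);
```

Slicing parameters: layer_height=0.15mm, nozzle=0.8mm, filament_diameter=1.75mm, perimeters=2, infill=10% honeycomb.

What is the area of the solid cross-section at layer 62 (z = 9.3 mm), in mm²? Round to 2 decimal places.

At z = 9.3 mm: the cube is present — its section is the full 11.5×6.5 rectangle (area 74.75 mm²). Overall, the cross-section is a single solid region. Net area = 74.75 mm².

74.75 mm²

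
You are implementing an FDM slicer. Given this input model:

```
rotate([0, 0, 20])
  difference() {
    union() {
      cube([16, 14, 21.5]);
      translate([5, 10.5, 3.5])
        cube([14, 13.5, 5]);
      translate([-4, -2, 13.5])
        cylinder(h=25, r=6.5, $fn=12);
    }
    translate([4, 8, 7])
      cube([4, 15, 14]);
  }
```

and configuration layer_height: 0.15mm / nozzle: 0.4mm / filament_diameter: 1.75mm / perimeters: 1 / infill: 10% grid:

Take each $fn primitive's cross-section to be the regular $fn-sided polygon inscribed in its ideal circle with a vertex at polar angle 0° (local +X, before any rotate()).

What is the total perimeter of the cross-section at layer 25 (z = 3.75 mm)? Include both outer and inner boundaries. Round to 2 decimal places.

At z = 3.75 mm: the cube (footprint 16×14) is included at this height (perimeter 60.00 mm); the cube at (5, 10.5) (footprint 14×13.5) is included at this height (perimeter 55.00 mm); the cylinder at (-4, -2) is not intersected at this z (z outside [13.5, 38.5]); Taking the union: the regions partially overlap (shared area 38.50 mm²), so the edge portions inside another operand are dropped and the merged outline is re-measured after clipping — boundary = 86.00 mm; the cube at (4, 8) does not reach this height (z outside [7, 21]); Taking the first minus the rest: none of the subtracted shapes is present at this height, so the result so far is unchanged — boundary = 86.00 mm; (rotated 20° about Z; rotation is an isometry so areas/perimeters/island counts are preserved). Overall, the cross-section is a single solid region. Total boundary length (outer) = 86.00 mm.

86.00 mm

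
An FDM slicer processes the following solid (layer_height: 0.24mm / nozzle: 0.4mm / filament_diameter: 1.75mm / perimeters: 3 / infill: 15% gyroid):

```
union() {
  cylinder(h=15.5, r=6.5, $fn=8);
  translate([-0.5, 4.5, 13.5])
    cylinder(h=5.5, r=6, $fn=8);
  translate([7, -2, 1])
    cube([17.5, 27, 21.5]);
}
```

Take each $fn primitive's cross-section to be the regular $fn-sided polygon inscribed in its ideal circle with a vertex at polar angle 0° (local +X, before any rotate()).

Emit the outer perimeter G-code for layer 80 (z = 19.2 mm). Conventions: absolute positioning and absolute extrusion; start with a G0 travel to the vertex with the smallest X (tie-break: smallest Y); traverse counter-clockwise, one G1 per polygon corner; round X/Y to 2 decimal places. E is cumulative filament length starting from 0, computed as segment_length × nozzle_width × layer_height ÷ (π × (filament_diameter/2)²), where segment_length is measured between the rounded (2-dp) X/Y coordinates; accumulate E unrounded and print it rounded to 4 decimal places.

G0 X7.00 Y-2.00 Z19.20
G1 X24.50 Y-2.00 E0.6985
G1 X24.50 Y25.00 E1.7761
G1 X7.00 Y25.00 E2.4746
G1 X7.00 Y-2.00 E3.5522

At z = 19.2 mm: the cylinder is absent (z outside [0, 15.5]); the cylinder at (-0.5, 4.5) is absent (z outside [13.5, 19]); the 17.5×27 cube at (7, -2) contributes its full rectangle; Taking the union: only the 17.5×27 cube at (7, -2) is present, so the union is just that shape — 1 connected region. The outline is a single polygon with 4 vertices. Extrusion per mm of travel: 0.4 × 0.24 / (π × 0.875²) = 0.039912. Accumulating E over each segment gives final E = 3.5522.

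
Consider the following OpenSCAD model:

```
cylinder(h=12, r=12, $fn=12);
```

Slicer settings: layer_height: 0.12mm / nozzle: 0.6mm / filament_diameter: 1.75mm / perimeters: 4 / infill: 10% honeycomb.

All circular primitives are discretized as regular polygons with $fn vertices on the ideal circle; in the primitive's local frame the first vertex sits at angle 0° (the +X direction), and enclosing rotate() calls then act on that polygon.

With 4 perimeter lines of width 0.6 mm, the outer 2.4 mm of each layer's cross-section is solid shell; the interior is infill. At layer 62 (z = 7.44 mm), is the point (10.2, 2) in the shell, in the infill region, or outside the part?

shell

At z = 7.44 mm: the cylinder: section is a regular 12-gon, circumradius r=12. Overall, the cross-section is a single solid region. The nearest boundary edge runs (12.00, 0.00)→(10.39, 6.00); distance from the point to it = 1.22 mm. The point is inside the cross-section, 1.22 mm from the nearest boundary — within the 2.4 mm shell band (4 × 0.6).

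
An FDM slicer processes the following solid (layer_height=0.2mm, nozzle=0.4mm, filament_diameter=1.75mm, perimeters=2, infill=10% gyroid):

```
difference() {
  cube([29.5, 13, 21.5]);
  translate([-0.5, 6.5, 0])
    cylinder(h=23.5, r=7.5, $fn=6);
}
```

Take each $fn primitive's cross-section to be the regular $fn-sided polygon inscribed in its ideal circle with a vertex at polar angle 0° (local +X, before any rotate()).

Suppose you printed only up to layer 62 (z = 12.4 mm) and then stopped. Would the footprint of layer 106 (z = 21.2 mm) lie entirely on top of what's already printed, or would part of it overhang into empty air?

entirely on top

Compare the two slices. At z = 12.4: the 29.5×13 cube contributes its full rectangle (area 383.50 mm²); the cylinder at (-0.5, 6.5): section is a regular 6-gon, circumradius r=7.5 (area = (6/2)·7.500²·sin(360°/6) = 146.14 mm²); Taking the first minus the rest: starting from the 29.5×13 cube (383.50 mm²), the r=7.5 cylinder at (-0.5, 6.5) partially overlaps it — only the 66.58 mm² overlap (of its 146.14 mm²) is removed, clipping the outline — area = 316.92 mm². At z = 21.2: the cube is present — its section is the full 29.5×13 rectangle (area 383.50 mm²); the r=7.5 cylinder at (-0.5, 6.5) gives a regular 6-gon of circumradius 7.5 (constant along its height) (area = (6/2)·7.500²·sin(360°/6) = 146.14 mm²); After the difference (first − rest): starting from the 29.5×13 cube (383.50 mm²), the r=7.5 cylinder at (-0.5, 6.5) partially overlaps it — only the 66.58 mm² overlap (of its 146.14 mm²) is removed, clipping the outline — area = 316.92 mm². Checking containment: the cross-section at z = 21.2 is a subset of the cross-section at z = 12.4.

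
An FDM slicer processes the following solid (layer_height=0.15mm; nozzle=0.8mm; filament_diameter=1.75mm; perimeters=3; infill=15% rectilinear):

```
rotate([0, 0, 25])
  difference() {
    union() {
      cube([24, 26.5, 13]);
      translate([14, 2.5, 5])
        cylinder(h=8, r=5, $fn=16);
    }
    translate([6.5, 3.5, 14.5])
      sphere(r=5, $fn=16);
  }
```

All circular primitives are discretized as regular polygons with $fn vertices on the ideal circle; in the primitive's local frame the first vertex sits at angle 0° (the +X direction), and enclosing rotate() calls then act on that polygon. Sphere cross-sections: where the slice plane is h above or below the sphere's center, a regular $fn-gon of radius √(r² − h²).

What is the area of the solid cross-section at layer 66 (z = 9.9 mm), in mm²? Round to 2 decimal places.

638.92 mm²

At z = 9.9 mm: the cube (footprint 24×26.5) is included at this height (area 636.00 mm²); the cylinder at (14, 2.5): section is a regular 16-gon, circumradius r=5 (area = (16/2)·5.000²·sin(360°/16) = 76.54 mm²); Merging all regions: the regions partially overlap — summed areas 712.54 mm² minus the doubly-counted overlap 61.86 mm² gives 650.67 mm² — area = 650.67 mm²; the sphere at (6.5, 3.5): section is a regular 16-gon, circumradius = √(r²−h²) = √(5²−4.6²) = 1.960 (area = (16/2)·1.960²·sin(360°/16) = 11.76 mm²); Subtracting the remaining from the first: starting from the result so far (650.67 mm²), the r=5 sphere at (6.5, 3.5) lies wholly inside it (removes its full 11.76 mm² and its 12.23 mm outline becomes a hole wall) — area = 638.92 mm²; (whole slice rotated 25° about Z — lengths, areas and connectivity unchanged). Overall, the cross-section is one region with 1 hole. Net area = 638.92 mm².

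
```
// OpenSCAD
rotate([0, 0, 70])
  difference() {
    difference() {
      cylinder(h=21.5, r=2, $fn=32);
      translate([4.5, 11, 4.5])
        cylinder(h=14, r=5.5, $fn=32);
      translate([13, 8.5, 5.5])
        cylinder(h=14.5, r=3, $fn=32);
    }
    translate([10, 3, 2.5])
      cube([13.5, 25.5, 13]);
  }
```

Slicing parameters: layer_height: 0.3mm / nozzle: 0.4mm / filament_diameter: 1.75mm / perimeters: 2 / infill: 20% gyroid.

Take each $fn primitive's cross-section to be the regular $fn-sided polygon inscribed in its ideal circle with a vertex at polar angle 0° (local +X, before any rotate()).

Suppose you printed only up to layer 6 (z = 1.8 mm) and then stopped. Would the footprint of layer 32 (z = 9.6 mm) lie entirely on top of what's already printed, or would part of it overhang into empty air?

Compare the two slices. At z = 1.8: the r=2 cylinder gives a regular 32-gon of circumradius 2 (constant along its height) (area = (32/2)·2.000²·sin(360°/32) = 12.49 mm²); the cylinder at (4.5, 11) is absent (z outside [4.5, 18.5]); the cylinder at (13, 8.5) does not reach this height (z outside [5.5, 20]); After the difference (first − rest): none of the subtracted shapes is present at this height, so the r=2 cylinder is unchanged — area = 12.49 mm²; the cube at (10, 3) does not reach this height (z outside [2.5, 15.5]); Subtracting the remaining from the first: none of the subtracted shapes is present at this height, so the result so far is unchanged — area = 12.49 mm²; (whole slice rotated 70° about Z — lengths, areas and connectivity unchanged). At z = 9.6: the cylinder: section is a regular 32-gon, circumradius r=2 (area = (32/2)·2.000²·sin(360°/32) = 12.49 mm²); the r=5.5 cylinder at (4.5, 11) gives a regular 32-gon of circumradius 5.5 (constant along its height) (area = (32/2)·5.500²·sin(360°/32) = 94.42 mm²); the cylinder at (13, 8.5): section is a regular 32-gon, circumradius r=3 (area = (32/2)·3.000²·sin(360°/32) = 28.09 mm²); Subtracting the remaining from the first: starting from the r=2 cylinder (12.49 mm²), the r=5.5 cylinder at (4.5, 11) misses the remaining region (no effect); the r=3 cylinder at (13, 8.5) misses the remaining region (no effect) — area = 12.49 mm²; the cube at (10, 3) is present — its section is the full 13.5×25.5 rectangle (area 344.25 mm²); After the difference (first − rest): starting from the result so far (12.49 mm²), the 13.5×25.5 cube at (10, 3) misses the remaining region (no effect) — area = 12.49 mm²; (whole slice rotated 70° about Z — lengths, areas and connectivity unchanged). Checking containment: the cross-section at z = 9.6 is a subset of the cross-section at z = 1.8.

entirely on top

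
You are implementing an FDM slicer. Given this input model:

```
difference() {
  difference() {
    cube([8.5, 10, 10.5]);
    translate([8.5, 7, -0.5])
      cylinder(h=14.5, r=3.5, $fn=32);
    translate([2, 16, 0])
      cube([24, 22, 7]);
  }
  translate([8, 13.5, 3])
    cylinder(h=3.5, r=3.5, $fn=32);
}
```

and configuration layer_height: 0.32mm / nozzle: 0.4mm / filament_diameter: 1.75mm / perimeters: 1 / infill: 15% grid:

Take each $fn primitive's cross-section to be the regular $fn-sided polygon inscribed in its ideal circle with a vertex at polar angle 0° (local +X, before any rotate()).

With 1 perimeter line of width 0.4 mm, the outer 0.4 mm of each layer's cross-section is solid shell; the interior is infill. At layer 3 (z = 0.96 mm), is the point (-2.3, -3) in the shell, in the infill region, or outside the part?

At z = 0.96 mm: the 8.5×10 cube contributes its full rectangle; the r=3.5 cylinder at (8.5, 7) gives a regular 32-gon of circumradius 3.5 (constant along its height); the 24×22 cube at (2, 16) contributes its full rectangle; Taking the first minus the rest: starting from the 8.5×10 cube, the r=3.5 cylinder at (8.5, 7) partially overlaps it — only the 18.53 mm² overlap (of its 38.24 mm²) is removed, clipping the outline; the 24×22 cube at (2, 16) misses the remaining region (no effect) — 1 connected region; the cylinder at (8, 13.5) does not reach this height (z outside [3, 6.5]); After the difference (first − rest): none of the subtracted shapes is present at this height, so that combined region is unchanged — 1 connected region. Overall, the cross-section is a single solid region. The nearest boundary edge runs (8.50, 0.00)→(0.00, 0.00); distance from the point to it = 3.78 mm. The point is not inside any of the regions above, so it lies outside the cross-section (3.78 mm from the nearest boundary).

outside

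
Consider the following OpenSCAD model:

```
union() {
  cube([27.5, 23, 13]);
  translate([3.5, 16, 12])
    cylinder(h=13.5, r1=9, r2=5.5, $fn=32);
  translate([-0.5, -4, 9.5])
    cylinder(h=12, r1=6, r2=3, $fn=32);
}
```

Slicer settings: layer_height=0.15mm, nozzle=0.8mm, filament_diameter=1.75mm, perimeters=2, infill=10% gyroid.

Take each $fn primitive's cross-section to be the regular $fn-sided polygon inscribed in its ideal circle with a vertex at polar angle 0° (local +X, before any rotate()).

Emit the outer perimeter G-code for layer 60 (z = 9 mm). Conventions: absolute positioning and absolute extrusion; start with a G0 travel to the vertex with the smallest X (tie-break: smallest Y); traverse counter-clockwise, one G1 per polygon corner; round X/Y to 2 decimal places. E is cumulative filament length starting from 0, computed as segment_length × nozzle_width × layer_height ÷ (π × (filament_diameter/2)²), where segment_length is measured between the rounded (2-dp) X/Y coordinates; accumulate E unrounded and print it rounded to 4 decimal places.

At z = 9 mm: the cube is present — its section is the full 27.5×23 rectangle; the cone at (3.5, 16) does not reach this height (z outside [12, 25.5]); the cone at (-0.5, -4) is not intersected at this z (z outside [9.5, 21.5]); Combining (union): only the 27.5×23 cube is present, so the union is just that shape — 1 connected region. The outline is a single polygon with 4 vertices. Extrusion per mm of travel: 0.8 × 0.15 / (π × 0.875²) = 0.049890. Accumulating E over each segment gives final E = 5.0389.

G0 X0.00 Y0.00 Z9.00
G1 X27.50 Y0.00 E1.3720
G1 X27.50 Y23.00 E2.5195
G1 X0.00 Y23.00 E3.8914
G1 X0.00 Y0.00 E5.0389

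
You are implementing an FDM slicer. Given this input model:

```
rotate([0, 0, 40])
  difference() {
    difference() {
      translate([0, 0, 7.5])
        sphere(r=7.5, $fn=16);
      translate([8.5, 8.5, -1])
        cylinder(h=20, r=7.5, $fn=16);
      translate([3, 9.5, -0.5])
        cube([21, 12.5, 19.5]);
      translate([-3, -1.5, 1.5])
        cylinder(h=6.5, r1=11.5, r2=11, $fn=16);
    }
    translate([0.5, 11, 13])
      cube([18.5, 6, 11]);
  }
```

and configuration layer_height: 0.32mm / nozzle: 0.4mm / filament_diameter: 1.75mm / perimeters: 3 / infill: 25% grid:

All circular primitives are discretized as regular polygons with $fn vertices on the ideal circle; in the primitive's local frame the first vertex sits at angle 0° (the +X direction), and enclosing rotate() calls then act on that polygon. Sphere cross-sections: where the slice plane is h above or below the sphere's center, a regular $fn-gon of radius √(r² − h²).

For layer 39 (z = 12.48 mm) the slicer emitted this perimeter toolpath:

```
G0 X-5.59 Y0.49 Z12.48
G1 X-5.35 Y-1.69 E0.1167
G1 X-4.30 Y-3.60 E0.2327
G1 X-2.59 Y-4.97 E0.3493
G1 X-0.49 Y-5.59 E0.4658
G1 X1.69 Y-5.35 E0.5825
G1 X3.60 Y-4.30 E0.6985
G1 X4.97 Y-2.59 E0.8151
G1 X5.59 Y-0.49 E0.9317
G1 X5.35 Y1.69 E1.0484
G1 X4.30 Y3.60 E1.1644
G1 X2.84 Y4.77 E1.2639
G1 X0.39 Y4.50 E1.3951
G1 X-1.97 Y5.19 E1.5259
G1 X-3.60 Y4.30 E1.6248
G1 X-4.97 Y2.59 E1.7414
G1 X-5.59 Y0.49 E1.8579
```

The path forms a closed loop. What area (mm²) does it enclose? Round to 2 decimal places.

Apply the shoelace formula to the sequence of (X, Y) vertices; enclosed area = 93.38 mm².

93.38 mm²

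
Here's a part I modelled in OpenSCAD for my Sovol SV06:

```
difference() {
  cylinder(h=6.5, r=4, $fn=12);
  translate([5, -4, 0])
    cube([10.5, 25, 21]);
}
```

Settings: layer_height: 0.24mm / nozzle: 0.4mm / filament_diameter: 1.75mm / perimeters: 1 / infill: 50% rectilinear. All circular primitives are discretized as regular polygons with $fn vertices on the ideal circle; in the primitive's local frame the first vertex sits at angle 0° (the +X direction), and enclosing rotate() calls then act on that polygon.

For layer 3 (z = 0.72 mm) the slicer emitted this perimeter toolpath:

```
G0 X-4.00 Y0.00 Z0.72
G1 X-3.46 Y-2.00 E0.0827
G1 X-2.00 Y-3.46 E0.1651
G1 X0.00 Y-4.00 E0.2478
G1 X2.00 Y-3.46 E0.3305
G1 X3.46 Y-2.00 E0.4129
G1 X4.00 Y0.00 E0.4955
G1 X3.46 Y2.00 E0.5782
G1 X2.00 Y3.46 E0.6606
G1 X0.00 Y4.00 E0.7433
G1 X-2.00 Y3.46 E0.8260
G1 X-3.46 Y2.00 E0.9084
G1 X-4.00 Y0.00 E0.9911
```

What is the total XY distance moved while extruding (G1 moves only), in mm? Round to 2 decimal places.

24.83 mm

Sum the Euclidean lengths of each G1 segment: total = 24.83 mm.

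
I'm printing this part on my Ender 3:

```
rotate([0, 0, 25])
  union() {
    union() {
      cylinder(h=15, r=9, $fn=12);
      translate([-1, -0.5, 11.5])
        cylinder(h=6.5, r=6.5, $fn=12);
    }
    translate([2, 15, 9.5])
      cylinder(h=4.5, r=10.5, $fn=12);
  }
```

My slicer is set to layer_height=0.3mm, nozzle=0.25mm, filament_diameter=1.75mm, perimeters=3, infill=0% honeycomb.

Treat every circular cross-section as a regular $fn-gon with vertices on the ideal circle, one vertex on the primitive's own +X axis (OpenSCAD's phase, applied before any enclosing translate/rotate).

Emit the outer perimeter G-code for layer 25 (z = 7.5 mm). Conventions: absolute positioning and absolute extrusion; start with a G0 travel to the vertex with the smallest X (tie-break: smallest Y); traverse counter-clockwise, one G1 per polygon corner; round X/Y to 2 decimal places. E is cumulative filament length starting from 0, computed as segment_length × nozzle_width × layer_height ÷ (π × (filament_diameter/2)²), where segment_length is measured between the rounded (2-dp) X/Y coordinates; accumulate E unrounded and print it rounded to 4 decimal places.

G0 X-8.97 Y0.78 Z7.50
G1 X-8.16 Y-3.80 E0.1450
G1 X-5.16 Y-7.37 E0.2904
G1 X-0.78 Y-8.97 E0.4358
G1 X3.80 Y-8.16 E0.5809
G1 X7.37 Y-5.16 E0.7263
G1 X8.97 Y-0.78 E0.8717
G1 X8.16 Y3.80 E1.0167
G1 X5.16 Y7.37 E1.1621
G1 X0.78 Y8.97 E1.3075
G1 X-3.80 Y8.16 E1.4525
G1 X-7.37 Y5.16 E1.5979
G1 X-8.97 Y0.78 E1.7433

At z = 7.5 mm: the r=9 cylinder contributes a regular 12-gon of circumradius 9; the cylinder at (-1, -0.5) is not intersected at this z (z outside [11.5, 18]); Merging all regions: only the r=9 cylinder is present, so the union is just that shape — 1 connected region; the cylinder at (2, 15) is not intersected at this z (z outside [9.5, 14]); Merging all regions: only the result so far is present, so the union is just that shape — 1 connected region; (rotated 25° about Z; rotation is an isometry so areas/perimeters/island counts are preserved). The outline is a single polygon with 12 vertices. Extrusion per mm of travel: 0.25 × 0.3 / (π × 0.875²) = 0.031181. Accumulating E over each segment gives final E = 1.7433.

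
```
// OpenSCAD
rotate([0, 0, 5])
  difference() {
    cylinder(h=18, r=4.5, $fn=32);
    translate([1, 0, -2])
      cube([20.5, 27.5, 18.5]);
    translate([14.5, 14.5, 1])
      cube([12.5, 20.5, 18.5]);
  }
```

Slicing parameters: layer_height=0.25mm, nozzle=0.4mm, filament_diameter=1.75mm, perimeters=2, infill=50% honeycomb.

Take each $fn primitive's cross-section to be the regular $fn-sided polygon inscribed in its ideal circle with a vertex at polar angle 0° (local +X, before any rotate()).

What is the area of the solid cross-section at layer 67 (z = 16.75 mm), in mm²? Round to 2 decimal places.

63.21 mm²

At z = 16.75 mm: the cylinder: section is a regular 32-gon, circumradius r=4.5 (area = (32/2)·4.500²·sin(360°/32) = 63.21 mm²); the cube at (1, 0) is not intersected at this z (z outside [-2, 16.5]); the cube at (14.5, 14.5) is present — its section is the full 12.5×20.5 rectangle (area 256.25 mm²); After the difference (first − rest): starting from the r=4.5 cylinder (63.21 mm²), the 12.5×20.5 cube at (14.5, 14.5) misses the remaining region (no effect) — area = 63.21 mm²; (rotated 5° about Z; rotation is an isometry so areas/perimeters/island counts are preserved). Overall, the cross-section is a single solid region. Net area = 63.21 mm².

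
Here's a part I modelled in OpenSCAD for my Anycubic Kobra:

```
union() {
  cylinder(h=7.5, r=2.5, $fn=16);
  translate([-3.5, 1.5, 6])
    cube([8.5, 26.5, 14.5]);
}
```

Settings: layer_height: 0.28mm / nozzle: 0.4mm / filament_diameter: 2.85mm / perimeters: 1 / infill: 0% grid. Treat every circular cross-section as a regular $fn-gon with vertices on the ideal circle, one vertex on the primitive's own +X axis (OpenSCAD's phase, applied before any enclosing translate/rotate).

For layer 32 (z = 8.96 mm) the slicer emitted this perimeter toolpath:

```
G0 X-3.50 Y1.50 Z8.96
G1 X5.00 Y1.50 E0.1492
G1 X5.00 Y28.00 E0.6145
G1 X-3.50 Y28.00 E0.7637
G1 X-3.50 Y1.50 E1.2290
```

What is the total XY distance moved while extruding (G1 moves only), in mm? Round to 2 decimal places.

70.00 mm

Sum the Euclidean lengths of each G1 segment: total = 70.00 mm.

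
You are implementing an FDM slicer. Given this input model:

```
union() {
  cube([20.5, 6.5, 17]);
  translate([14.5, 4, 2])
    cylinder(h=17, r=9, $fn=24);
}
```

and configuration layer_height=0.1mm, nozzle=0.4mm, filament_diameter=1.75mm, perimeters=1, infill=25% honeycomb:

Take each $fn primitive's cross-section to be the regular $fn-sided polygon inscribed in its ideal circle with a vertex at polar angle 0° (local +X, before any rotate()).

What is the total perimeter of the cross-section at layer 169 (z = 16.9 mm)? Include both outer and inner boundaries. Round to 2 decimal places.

68.57 mm

At z = 16.9 mm: the cube (footprint 20.5×6.5) is included at this height (perimeter 54.00 mm); the r=9 cylinder at (14.5, 4) gives a regular 24-gon of circumradius 9 (constant along its height) (perimeter = 2·24·9.000·sin(180°/24) = 56.39 mm); Combining (union): the regions partially overlap (shared area 95.64 mm²), so the edge portions inside another operand are dropped and the merged outline is re-measured after clipping — boundary = 68.57 mm. Overall, the cross-section is a single solid region. Total boundary length (outer) = 68.57 mm.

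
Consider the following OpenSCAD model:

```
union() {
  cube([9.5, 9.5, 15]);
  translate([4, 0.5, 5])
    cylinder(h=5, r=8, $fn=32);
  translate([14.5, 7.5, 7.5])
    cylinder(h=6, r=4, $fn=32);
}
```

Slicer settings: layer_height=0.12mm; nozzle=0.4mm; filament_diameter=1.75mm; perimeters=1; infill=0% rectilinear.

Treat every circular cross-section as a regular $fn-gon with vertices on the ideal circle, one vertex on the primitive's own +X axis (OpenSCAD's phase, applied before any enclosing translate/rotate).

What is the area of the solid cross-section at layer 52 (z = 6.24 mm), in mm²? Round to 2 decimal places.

214.70 mm²

At z = 6.24 mm: the cube is present — its section is the full 9.5×9.5 rectangle (area 90.25 mm²); the cylinder at (4, 0.5): section is a regular 32-gon, circumradius r=8 (area = (32/2)·8.000²·sin(360°/32) = 199.77 mm²); the cylinder at (14.5, 7.5) does not reach this height (z outside [7.5, 13.5]); Taking the union: the regions partially overlap — summed areas 290.02 mm² minus the doubly-counted overlap 75.32 mm² gives 214.70 mm² — area = 214.70 mm². Overall, the cross-section is a single solid region. Net area = 214.70 mm².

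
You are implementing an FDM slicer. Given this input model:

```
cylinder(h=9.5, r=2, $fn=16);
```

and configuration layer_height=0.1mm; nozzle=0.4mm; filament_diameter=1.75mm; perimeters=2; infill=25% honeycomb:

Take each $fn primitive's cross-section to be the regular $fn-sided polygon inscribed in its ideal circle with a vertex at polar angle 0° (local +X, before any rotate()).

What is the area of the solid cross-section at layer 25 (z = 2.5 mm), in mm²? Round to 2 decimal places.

At z = 2.5 mm: the cylinder: section is a regular 16-gon, circumradius r=2 (area = (16/2)·2.000²·sin(360°/16) = 12.25 mm²). Overall, the cross-section is a single solid region. Net area = 12.25 mm².

12.25 mm²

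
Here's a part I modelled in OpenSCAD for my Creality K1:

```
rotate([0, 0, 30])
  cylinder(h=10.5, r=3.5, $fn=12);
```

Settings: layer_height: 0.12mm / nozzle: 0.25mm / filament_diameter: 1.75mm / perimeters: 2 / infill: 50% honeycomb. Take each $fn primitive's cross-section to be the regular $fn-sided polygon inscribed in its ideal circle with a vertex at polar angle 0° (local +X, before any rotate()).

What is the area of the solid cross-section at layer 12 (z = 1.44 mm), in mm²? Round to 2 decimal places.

36.75 mm²

At z = 1.44 mm: the cylinder: section is a regular 12-gon, circumradius r=3.5 (area = (12/2)·3.500²·sin(360°/12) = 36.75 mm²); (whole slice rotated 30° about Z — lengths, areas and connectivity unchanged). Overall, the cross-section is a single solid region. Net area = 36.75 mm².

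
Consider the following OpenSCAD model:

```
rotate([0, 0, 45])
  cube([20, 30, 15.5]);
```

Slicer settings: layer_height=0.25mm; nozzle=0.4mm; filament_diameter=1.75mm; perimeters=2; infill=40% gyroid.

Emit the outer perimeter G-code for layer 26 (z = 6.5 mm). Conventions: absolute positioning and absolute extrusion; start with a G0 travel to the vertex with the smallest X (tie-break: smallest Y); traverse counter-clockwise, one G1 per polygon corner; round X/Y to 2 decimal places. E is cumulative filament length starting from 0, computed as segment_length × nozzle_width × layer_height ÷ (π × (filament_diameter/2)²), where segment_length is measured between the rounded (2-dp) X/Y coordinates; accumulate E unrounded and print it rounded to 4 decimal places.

G0 X-21.21 Y21.21 Z6.50
G1 X0.00 Y0.00 E1.2471
G1 X14.14 Y14.14 E2.0784
G1 X-7.07 Y35.36 E3.3258
G1 X-21.21 Y21.21 E4.1575

At z = 6.5 mm: the cube is present — its section is the full 20×30 rectangle; (rotated 45° about Z; rotation is an isometry so areas/perimeters/island counts are preserved). The outline is a single polygon with 4 vertices. Extrusion per mm of travel: 0.4 × 0.25 / (π × 0.875²) = 0.041575. Accumulating E over each segment gives final E = 4.1575.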